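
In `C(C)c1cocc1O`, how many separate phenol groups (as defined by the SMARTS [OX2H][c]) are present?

[OX2H][c] is the SMARTS for a phenol: a hydroxyl oxygen attached to an aromatic carbon.
Exactly one fragment in the molecule meets all constraints, giving 1 match.

1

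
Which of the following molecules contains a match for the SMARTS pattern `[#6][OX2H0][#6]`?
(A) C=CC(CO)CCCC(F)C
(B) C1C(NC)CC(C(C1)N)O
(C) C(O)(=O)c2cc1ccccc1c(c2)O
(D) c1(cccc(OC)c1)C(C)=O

D

[#6][OX2H0][#6] describes an aliphatic oxygen bridging two carbons with no H on the oxygen (an ether).
(A) has a hydroxyl group (-OH) but the oxygen has H1, not H0 bridging two carbons.
(B) has a hydroxyl group (-OH) but the oxygen has H1, not H0 bridging two carbons.
(C) has a hydroxyl group (-OH) but the oxygen has H1, not H0 bridging two carbons.
(D) contains a methoxy ether (-OCH3), which satisfies every atom and bond constraint.
So the answer is (D).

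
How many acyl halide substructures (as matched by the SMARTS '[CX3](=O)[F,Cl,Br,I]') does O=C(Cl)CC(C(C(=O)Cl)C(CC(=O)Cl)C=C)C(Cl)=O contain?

4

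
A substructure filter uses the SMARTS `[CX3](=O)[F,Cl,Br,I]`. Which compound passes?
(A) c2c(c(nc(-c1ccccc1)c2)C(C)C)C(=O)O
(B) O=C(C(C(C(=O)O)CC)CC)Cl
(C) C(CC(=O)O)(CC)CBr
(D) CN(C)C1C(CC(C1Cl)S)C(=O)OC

B

[CX3](=O)[F,Cl,Br,I] describes a carbonyl carbon bonded to a halogen (an acyl halide).
(A) has a carboxylic acid group (-C(=O)OH) but the carbonyl is bonded to -OH, not to a halogen.
(B) contains an acyl chloride (-C(=O)Cl), which satisfies every atom and bond constraint.
(C) has a carboxylic acid group (-C(=O)OH) but the carbonyl is bonded to -OH, not to a halogen.
(D) has a chloro substituent but the Cl is not on a carbonyl carbon.
So the answer is (B).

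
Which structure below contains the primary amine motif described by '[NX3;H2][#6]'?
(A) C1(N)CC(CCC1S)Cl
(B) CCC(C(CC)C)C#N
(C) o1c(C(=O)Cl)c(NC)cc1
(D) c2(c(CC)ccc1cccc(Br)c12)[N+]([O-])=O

[NX3;H2][#6] describes a trivalent nitrogen with two H attached to carbon (a primary amine).
(A) contains a primary amino group (-NH2), which satisfies every atom and bond constraint.
(B) has a nitrile (-C#N) but the nitrogen is NX1 (triple-bonded), not NX3 with two H.
(C) has an N-methylamino group (-NHCH3) but the nitrogen bears two carbons and only one H (H1), not H2.
(D) has a nitro group (-[N+](=O)[O-]) but the nitrogen is [N+] with no H, not NX3H2.
So the answer is (A).

A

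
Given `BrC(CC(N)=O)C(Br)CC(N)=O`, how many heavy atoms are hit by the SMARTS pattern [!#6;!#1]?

6

The query [!#6;!#1] means: not carbon and not hydrogen — any heteroatom.
Check the 12 heavy atoms by environment: 6× C → no; 2× O → match; 2× N → match; 2× Br → match.
Summing the matching environments: 2 + 2 + 2 = 6 matching atoms.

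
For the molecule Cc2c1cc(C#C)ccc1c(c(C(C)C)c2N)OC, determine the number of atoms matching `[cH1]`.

3

The query [cH1] means: aromatic carbon bearing exactly one hydrogen.
Check the 19 heavy atoms by environment: 7× c (aromatic, H0) → no; 3× c (aromatic, H1) → match; 2× C (H1) → no; 4× C (H3) → no; 1× C (H0) → no; 1× O (H0) → no; 1× N (H2) → no.
That gives 3 matching atoms.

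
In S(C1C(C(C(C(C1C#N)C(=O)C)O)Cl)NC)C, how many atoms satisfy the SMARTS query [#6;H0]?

2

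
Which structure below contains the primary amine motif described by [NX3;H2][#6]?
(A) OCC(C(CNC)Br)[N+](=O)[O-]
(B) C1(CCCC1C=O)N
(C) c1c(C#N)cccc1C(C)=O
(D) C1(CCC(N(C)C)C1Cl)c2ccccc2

B

[NX3;H2][#6] describes a trivalent nitrogen with two H attached to carbon (a primary amine).
(A) has an N-methylamino group (-NHCH3) but the nitrogen bears two carbons and only one H (H1), not H2.
(B) contains a primary amino group (-NH2), which satisfies every atom and bond constraint.
(C) has a nitrile (-C#N) but the nitrogen is NX1 (triple-bonded), not NX3 with two H.
(D) has a dimethylamino group (-N(CH3)2) but the nitrogen has H0, not H2.
So the answer is (B).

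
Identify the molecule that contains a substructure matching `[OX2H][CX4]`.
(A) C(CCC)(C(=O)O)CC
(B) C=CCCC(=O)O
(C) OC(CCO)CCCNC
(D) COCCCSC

C

[OX2H][CX4] describes a hydroxyl oxygen bound to an sp3 (X4) carbon (an aliphatic alcohol).
(A) has a carboxylic acid group (-C(=O)OH) but the -OH is on a CX3 carbonyl carbon, not a CX4 carbon.
(B) has a carboxylic acid group (-C(=O)OH) but the -OH is on a CX3 carbonyl carbon, not a CX4 carbon.
(C) contains a hydroxyl group (-OH), which satisfies every atom and bond constraint.
(D) has a methoxy ether (-OCH3) but the oxygen has H0 (ether), not H1.
So the answer is (C).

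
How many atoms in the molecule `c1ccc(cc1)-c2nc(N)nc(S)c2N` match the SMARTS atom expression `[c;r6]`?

10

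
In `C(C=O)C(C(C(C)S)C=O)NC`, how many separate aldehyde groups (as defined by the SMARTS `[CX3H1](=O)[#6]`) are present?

2

[CX3H1](=O)[#6] is the SMARTS for an aldehyde: an sp2 carbon with one H, double-bonded to O and single-bonded to carbon.
The molecule carries 2 separate instances of an aldehyde (-CHO) meeting every constraint; each maps to a distinct set of atoms, giving 2 matches.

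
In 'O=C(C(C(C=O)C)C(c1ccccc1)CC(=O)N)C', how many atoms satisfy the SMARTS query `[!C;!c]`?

4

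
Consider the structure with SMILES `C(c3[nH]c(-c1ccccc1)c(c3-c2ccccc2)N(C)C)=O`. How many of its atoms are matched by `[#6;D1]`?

The query [#6;D1] means: carbon bonded to exactly one heavy atom.
Check the 22 heavy atoms by environment: 1× n (aromatic, D2) → no; 6× c (aromatic, D3) → no; 1× N (D3) → no; 2× C (D1) → match; 10× c (aromatic, D2) → no; 1× C (D2) → no; 1× O (D1) → no.
That gives 2 matching atoms.

2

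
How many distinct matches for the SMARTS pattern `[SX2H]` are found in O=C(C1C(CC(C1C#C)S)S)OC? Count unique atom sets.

[SX2H] is the SMARTS for a thiol: an aliphatic sulfur with two connections, one being H.
The molecule carries 2 separate instances of a thiol (-SH) meeting every constraint; each maps to a distinct set of atoms, giving 2 matches.

2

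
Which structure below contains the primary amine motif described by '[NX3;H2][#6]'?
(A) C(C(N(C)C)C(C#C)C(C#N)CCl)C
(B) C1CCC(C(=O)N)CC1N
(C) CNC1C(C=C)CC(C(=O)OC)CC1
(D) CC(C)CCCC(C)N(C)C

B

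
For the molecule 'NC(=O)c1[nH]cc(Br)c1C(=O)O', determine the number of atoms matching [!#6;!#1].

The query [!#6;!#1] means: not carbon and not hydrogen — any heteroatom.
Check the 12 heavy atoms by environment: 1× n (aromatic) → match; 4× c (aromatic) → no; 1× Br → match; 2× C → no; 3× O → match; 1× N → match.
Summing the matching environments: 1 + 1 + 3 + 1 = 6 matching atoms.

6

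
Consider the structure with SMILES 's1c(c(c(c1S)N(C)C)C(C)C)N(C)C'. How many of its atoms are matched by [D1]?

7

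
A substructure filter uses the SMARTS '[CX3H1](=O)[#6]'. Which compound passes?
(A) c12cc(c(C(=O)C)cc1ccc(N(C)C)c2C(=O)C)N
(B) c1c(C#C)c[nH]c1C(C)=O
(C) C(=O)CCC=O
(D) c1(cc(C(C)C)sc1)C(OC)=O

C

[CX3H1](=O)[#6] describes an sp2 carbon with one H, double-bonded to O and single-bonded to carbon (an aldehyde).
(A) has an acetyl/ketone group (-C(=O)CH3) but the carbonyl carbon has H0 (two carbon neighbours), not H1.
(B) has an acetyl/ketone group (-C(=O)CH3) but the carbonyl carbon has H0 (two carbon neighbours), not H1.
(C) contains an aldehyde (-CHO), which satisfies every atom and bond constraint.
(D) has a methyl-ester group (-C(=O)OCH3) but the carbonyl carbon has H0, not H1.
So the answer is (C).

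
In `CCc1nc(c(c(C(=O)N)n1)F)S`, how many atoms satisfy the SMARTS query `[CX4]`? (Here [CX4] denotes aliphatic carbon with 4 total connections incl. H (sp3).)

2

The query [CX4] means: C with X4: aliphatic carbon with exactly 4 total connections (bonds + H).
Check the 13 heavy atoms by environment: 2× n (aromatic, X2) → no; 4× c (aromatic, X3) → no; 1× C (X3) → no; 1× O (X1) → no; 1× N (X3) → no; 1× S (X2) → no; 1× F (X1) → no; 2× C (X4) → match.
That gives 2 matching atoms.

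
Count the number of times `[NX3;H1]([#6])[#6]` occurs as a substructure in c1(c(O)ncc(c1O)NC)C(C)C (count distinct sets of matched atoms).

1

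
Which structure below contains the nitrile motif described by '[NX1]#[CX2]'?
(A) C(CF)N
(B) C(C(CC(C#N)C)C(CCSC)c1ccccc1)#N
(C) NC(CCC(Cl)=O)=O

[NX1]#[CX2] describes a nitrogen triple-bonded to a two-connected carbon (a nitrile).
(A) has a primary amino group (-NH2) but the nitrogen is NX3 (three connections), not NX1 triple-bonded.
(B) contains a nitrile (-C#N), which satisfies every atom and bond constraint.
(C) has a primary amide (-C(=O)NH2) but the nitrogen is NX3, not NX1.
So the answer is (B).

B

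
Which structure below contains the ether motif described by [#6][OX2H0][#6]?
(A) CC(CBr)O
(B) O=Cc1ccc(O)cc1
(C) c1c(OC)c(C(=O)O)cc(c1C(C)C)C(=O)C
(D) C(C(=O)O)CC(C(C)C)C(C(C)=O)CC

C

[#6][OX2H0][#6] describes an aliphatic oxygen bridging two carbons with no H on the oxygen (an ether).
(A) has a hydroxyl group (-OH) but the oxygen has H1, not H0 bridging two carbons.
(B) has a hydroxyl group (-OH) but the oxygen has H1, not H0 bridging two carbons.
(C) contains a methoxy ether (-OCH3), which satisfies every atom and bond constraint.
(D) has a carboxylic acid group (-C(=O)OH) but the -OH oxygen has H1; the =O is OX1, not OX2.
So the answer is (C).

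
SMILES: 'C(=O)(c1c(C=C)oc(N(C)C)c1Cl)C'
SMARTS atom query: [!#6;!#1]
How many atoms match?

The query [!#6;!#1] means: not carbon and not hydrogen — any heteroatom.
Check the 14 heavy atoms by environment: 1× o (aromatic) → match; 4× c (aromatic) → no; 1× Cl → match; 6× C → no; 1× O → match; 1× N → match.
Summing the matching environments: 1 + 1 + 1 + 1 = 4 matching atoms.

4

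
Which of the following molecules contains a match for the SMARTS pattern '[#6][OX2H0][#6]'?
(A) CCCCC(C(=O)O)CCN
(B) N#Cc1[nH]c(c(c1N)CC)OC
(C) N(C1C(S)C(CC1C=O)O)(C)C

B

[#6][OX2H0][#6] describes an aliphatic oxygen bridging two carbons with no H on the oxygen (an ether).
(A) has a carboxylic acid group (-C(=O)OH) but the -OH oxygen has H1; the =O is OX1, not OX2.
(B) contains a methoxy ether (-OCH3), which satisfies every atom and bond constraint.
(C) has a hydroxyl group (-OH) but the oxygen has H1, not H0 bridging two carbons.
So the answer is (B).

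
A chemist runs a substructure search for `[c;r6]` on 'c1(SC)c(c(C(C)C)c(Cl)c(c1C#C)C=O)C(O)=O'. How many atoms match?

6

The query [c;r6] means: aromatic carbon that belongs to a six-membered ring.
Check the 19 heavy atoms by environment: 6× c (aromatic, in 6-ring) → match; 1× Cl (acyclic) → no; 8× C (acyclic) → no; 3× O (acyclic) → no; 1× S (acyclic) → no.
That gives 6 matching atoms.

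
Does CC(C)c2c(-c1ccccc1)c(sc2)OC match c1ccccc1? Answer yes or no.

The pattern c1ccccc1 describes six aromatic carbons in a ring — a benzene ring.
The molecule carries a phenyl ring, whose atoms satisfy every constraint of the query, so the pattern matches.

Yes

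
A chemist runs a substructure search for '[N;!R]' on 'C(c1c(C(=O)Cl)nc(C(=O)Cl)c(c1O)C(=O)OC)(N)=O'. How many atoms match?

1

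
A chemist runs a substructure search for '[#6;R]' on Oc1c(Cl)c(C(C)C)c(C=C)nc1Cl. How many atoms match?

5

Check the 14 heavy atoms by environment: 1× n (aromatic, in 6-ring) → no; 5× c (aromatic, in 6-ring) → match; 2× Cl (acyclic) → no; 1× O (acyclic) → no; 5× C (acyclic) → no.
That gives 5 matching atoms.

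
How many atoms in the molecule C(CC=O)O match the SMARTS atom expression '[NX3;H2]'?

0

Check the 5 heavy atoms by environment: 2× C (H2, X4) → no; 1× O (H1, X2) → no; 1× C (H1, X3) → no; 1× O (H0, X1) → no.
No environment satisfies the query, so 0 matching atoms.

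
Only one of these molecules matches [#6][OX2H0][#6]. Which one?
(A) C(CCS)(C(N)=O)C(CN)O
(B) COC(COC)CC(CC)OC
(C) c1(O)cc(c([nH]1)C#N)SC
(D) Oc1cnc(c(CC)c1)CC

[#6][OX2H0][#6] describes an aliphatic oxygen bridging two carbons with no H on the oxygen (an ether).
(A) has a hydroxyl group (-OH) but the oxygen has H1, not H0 bridging two carbons.
(B) contains a methoxy ether (-OCH3), which satisfies every atom and bond constraint.
(C) has a hydroxyl group (-OH) but the oxygen has H1, not H0 bridging two carbons.
(D) has a hydroxyl group (-OH) but the oxygen has H1, not H0 bridging two carbons.
So the answer is (B).

B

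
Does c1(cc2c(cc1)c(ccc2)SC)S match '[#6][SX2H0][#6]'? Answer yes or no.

Yes

The pattern [#6][SX2H0][#6] describes an aliphatic sulfur bridging two carbons with no H on the sulfur — a thioether.
The molecule carries a methylthio ether (-SCH3), whose atoms satisfy every constraint of the query, so the pattern matches.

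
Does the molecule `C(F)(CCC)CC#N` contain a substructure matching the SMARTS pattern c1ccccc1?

The pattern c1ccccc1 describes six aromatic carbons in a ring — a benzene ring.
The closest candidate here is a methyl group (-CH3), but no six-membered all-carbon aromatic ring is present. No other fragment satisfies the full query, so there is no match.

No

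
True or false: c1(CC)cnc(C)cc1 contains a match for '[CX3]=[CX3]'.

The pattern [CX3]=[CX3] describes a non-aromatic C=C double bond between two sp2 carbons — an alkene.
The closest candidate here is an ethyl group (-CH2CH3), but its C-C bond is a single bond between CX4 carbons, not CX3=CX3. No other fragment satisfies the full query, so there is no match.

False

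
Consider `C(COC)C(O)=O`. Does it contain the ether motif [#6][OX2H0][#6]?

Yes

The pattern [#6][OX2H0][#6] describes an aliphatic oxygen bridging two carbons with no H on the oxygen — an ether.
The molecule carries a methoxy ether (-OCH3), whose atoms satisfy every constraint of the query, so the pattern matches.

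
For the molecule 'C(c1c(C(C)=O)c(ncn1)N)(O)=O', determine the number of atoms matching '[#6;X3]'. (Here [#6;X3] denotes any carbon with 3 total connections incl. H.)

6

The query [#6;X3] means: any carbon (aromatic or not) with three total connections.
Check the 13 heavy atoms by environment: 2× n (aromatic, X2) → no; 4× c (aromatic, X3) → match; 1× N (X3) → no; 2× C (X3) → match; 2× O (X1) → no; 1× C (X4) → no; 1× O (X2) → no.
Summing the matching environments: 4 + 2 = 6 matching atoms.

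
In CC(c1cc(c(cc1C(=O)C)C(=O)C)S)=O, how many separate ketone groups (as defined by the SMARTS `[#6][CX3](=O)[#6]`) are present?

[#6][CX3](=O)[#6] is the SMARTS for a ketone: a carbonyl carbon (no H) flanked by two carbons.
The molecule carries 3 separate instances of an acetyl/ketone group (-C(=O)CH3) meeting every constraint; each maps to a distinct set of atoms, giving 3 matches.

3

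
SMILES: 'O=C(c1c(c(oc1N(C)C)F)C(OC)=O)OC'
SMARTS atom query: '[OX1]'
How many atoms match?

The query [OX1] means: aliphatic oxygen with one total connection — typically a carbonyl =O or an oxide.
Check the 17 heavy atoms by environment: 1× o (aromatic, X2) → no; 4× c (aromatic, X3) → no; 1× F (X1) → no; 1× N (X3) → no; 4× C (X4) → no; 2× C (X3) → no; 2× O (X1) → match; 2× O (X2) → no.
That gives 2 matching atoms.

2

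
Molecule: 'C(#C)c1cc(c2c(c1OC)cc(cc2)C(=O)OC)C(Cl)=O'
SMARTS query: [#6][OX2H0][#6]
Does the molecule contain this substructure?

Yes

The pattern [#6][OX2H0][#6] describes an aliphatic oxygen bridging two carbons with no H on the oxygen — an ether.
The molecule carries a methoxy ether (-OCH3), whose atoms satisfy every constraint of the query, so the pattern matches.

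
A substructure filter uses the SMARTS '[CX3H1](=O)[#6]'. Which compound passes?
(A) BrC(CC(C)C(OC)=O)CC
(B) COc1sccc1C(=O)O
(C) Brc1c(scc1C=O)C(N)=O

C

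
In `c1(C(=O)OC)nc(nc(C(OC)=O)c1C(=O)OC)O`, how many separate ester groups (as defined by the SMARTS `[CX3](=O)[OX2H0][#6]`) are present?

3

[CX3](=O)[OX2H0][#6] is the SMARTS for an ester: a carbonyl carbon bonded to an oxygen that is itself bonded to carbon (no H on that O).
The molecule carries 3 separate instances of a methyl-ester group (-C(=O)OCH3) meeting every constraint; each maps to a distinct set of atoms, giving 3 matches.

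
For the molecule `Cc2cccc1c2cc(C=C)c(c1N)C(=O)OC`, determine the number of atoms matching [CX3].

3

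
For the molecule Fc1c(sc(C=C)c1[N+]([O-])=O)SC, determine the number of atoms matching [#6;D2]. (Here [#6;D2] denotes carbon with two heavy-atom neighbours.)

1

The query [#6;D2] means: any carbon bonded to exactly two heavy atoms.
Check the 13 heavy atoms by environment: 1× s (aromatic, D2) → no; 4× c (aromatic, D3) → no; 1× N (charge +1, D3) → no; 1× O (charge -1, D1) → no; 1× O (D1) → no; 1× S (D2) → no; 2× C (D1) → no; 1× F (D1) → no; 1× C (D2) → match.
That gives 1 matching atom.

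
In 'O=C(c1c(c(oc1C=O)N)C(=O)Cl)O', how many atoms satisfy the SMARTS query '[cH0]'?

Check the 14 heavy atoms by environment: 1× o (aromatic, H0) → no; 4× c (aromatic, H0) → match; 1× C (H1) → no; 3× O (H0) → no; 2× C (H0) → no; 1× O (H1) → no; 1× Cl (H0) → no; 1× N (H2) → no.
That gives 4 matching atoms.

4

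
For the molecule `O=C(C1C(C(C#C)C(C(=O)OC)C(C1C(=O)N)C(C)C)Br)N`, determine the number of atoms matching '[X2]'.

3

The query [X2] means: any atom with exactly two total connections (bonds + H).
Check the 22 heavy atoms by environment: 10× C (X4) → no; 3× C (X3) → no; 3× O (X1) → no; 2× N (X3) → no; 1× O (X2) → match; 1× Br (X1) → no; 2× C (X2) → match.
Summing the matching environments: 1 + 2 = 3 matching atoms.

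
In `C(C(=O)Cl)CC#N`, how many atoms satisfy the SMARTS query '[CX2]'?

1

The query [CX2] means: C with X2: aliphatic carbon with exactly 2 total connections.
Check the 7 heavy atoms by environment: 2× C (X4) → no; 1× C (X3) → no; 1× O (X1) → no; 1× Cl (X1) → no; 1× C (X2) → match; 1× N (X1) → no.
That gives 1 matching atom.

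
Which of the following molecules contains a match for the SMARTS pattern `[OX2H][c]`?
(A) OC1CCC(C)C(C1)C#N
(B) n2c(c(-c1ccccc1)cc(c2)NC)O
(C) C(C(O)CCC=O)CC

B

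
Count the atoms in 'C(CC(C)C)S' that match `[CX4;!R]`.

5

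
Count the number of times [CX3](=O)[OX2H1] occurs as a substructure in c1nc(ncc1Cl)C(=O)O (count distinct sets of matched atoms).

[CX3](=O)[OX2H1] is the SMARTS for a carboxylic acid: an sp2 carbon double-bonded to O and single-bonded to an -OH oxygen.
Exactly one fragment in the molecule meets all constraints, giving 1 match.

1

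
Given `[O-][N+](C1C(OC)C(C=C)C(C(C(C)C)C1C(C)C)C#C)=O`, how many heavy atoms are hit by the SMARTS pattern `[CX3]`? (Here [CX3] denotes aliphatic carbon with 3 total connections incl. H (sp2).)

2

Check the 21 heavy atoms by environment: 13× C (X4) → no; 1× N (charge +1, X3) → no; 1× O (charge -1, X1) → no; 1× O (X1) → no; 2× C (X3) → match; 2× C (X2) → no; 1× O (X2) → no.
That gives 2 matching atoms.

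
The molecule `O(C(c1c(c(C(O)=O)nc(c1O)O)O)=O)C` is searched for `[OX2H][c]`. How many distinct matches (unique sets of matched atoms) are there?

3

[OX2H][c] is the SMARTS for a phenol: a hydroxyl oxygen attached to an aromatic carbon.
The molecule carries 3 separate instances of a hydroxyl group (-OH) meeting every constraint; each maps to a distinct set of atoms, giving 3 matches.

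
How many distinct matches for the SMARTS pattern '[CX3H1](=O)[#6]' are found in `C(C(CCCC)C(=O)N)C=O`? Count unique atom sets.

1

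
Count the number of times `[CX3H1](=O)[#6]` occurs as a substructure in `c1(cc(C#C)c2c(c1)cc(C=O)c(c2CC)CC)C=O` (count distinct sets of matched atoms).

2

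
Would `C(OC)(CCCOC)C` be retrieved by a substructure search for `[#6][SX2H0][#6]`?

No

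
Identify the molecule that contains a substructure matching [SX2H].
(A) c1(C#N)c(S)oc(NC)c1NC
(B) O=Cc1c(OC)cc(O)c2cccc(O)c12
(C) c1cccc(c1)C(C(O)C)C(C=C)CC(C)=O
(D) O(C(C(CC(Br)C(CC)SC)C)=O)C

A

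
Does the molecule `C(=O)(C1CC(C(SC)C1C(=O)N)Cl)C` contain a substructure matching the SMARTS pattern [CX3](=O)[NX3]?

Yes

The pattern [CX3](=O)[NX3] describes a carbonyl carbon bonded to a trivalent nitrogen — an amide.
The molecule carries a primary amide (-C(=O)NH2), whose atoms satisfy every constraint of the query, so the pattern matches.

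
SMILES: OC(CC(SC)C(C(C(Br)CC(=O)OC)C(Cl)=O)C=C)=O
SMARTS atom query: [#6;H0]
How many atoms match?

3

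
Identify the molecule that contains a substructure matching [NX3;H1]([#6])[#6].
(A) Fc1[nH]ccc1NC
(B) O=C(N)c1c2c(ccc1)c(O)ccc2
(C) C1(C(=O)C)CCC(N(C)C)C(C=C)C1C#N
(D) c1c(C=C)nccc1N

A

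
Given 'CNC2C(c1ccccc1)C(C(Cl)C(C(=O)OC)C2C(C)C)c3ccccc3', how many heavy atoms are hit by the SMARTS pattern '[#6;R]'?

18

The query [#6;R] means: carbon that is part of a ring.
Check the 28 heavy atoms by environment: 6× C (in 6-ring) → match; 1× Cl (acyclic) → no; 1× N (acyclic) → no; 6× C (acyclic) → no; 12× c (aromatic, in 6-ring) → match; 2× O (acyclic) → no.
Summing the matching environments: 6 + 12 = 18 matching atoms.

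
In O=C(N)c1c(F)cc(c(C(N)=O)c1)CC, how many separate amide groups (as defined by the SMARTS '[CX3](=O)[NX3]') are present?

[CX3](=O)[NX3] is the SMARTS for an amide: a carbonyl carbon bonded to a trivalent nitrogen.
The molecule carries 2 separate instances of a primary amide (-C(=O)NH2) meeting every constraint; each maps to a distinct set of atoms, giving 2 matches.

2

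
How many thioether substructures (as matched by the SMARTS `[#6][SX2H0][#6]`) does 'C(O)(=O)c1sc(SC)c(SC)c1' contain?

2

[#6][SX2H0][#6] is the SMARTS for a thioether: an aliphatic sulfur bridging two carbons with no H on the sulfur.
The molecule carries 2 separate instances of a methylthio ether (-SCH3) meeting every constraint; each maps to a distinct set of atoms, giving 2 matches.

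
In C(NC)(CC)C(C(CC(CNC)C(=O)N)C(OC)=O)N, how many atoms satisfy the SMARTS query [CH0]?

The query [CH0] means: aliphatic carbon with no attached hydrogen.
Check the 20 heavy atoms by environment: 3× C (H2) → no; 4× C (H1) → no; 4× C (H3) → no; 2× N (H1) → no; 2× N (H2) → no; 2× C (H0) → match; 3× O (H0) → no.
That gives 2 matching atoms.

2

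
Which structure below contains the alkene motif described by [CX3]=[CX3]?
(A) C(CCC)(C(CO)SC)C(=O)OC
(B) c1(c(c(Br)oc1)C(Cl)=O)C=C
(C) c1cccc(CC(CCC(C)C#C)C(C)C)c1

B

[CX3]=[CX3] describes a non-aromatic C=C double bond between two sp2 carbons (an alkene).
(A) has an ethyl group (-CH2CH3) but its C-C bond is a single bond between CX4 carbons, not CX3=CX3.
(B) contains a vinyl group (-CH=CH2), which satisfies every atom and bond constraint.
(C) has an ethynyl group (-C#CH) but the C-C bond is a triple bond, not a double bond.
So the answer is (B).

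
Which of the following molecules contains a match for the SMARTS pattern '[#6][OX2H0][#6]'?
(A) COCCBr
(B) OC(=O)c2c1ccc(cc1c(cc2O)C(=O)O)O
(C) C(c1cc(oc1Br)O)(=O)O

[#6][OX2H0][#6] describes an aliphatic oxygen bridging two carbons with no H on the oxygen (an ether).
(A) contains a methoxy ether (-OCH3), which satisfies every atom and bond constraint.
(B) has a hydroxyl group (-OH) but the oxygen has H1, not H0 bridging two carbons.
(C) has a hydroxyl group (-OH) but the oxygen has H1, not H0 bridging two carbons.
So the answer is (A).

A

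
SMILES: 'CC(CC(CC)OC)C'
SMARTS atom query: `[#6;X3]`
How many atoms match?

0

The query [#6;X3] means: any carbon (aromatic or not) with three total connections.
Check the 9 heavy atoms by environment: 8× C (X4) → no; 1× O (X2) → no.
No environment satisfies the query, so 0 matching atoms.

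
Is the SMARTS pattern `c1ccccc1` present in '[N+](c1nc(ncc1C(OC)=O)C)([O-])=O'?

The pattern c1ccccc1 describes six aromatic carbons in a ring — a benzene ring.
The closest candidate here is a methyl group (-CH3), but no six-membered all-carbon aromatic ring is present. No other fragment satisfies the full query, so there is no match.

No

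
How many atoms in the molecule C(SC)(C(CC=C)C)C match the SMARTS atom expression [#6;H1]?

Check the 9 heavy atoms by environment: 2× C (H2) → no; 3× C (H1) → match; 3× C (H3) → no; 1× S (H0) → no.
That gives 3 matching atoms.

3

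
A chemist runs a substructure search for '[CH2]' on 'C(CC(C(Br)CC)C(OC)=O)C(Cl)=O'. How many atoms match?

3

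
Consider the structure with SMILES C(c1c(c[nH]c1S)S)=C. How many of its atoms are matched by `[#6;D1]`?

1

The query [#6;D1] means: carbon bonded to exactly one heavy atom.
Check the 9 heavy atoms by environment: 1× n (aromatic, D2) → no; 3× c (aromatic, D3) → no; 1× c (aromatic, D2) → no; 2× S (D1) → no; 1× C (D2) → no; 1× C (D1) → match.
That gives 1 matching atom.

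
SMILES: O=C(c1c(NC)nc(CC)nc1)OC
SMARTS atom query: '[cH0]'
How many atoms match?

The query [cH0] means: aromatic carbon with no attached hydrogen (substituted or ring-fusion).
Check the 14 heavy atoms by environment: 2× n (aromatic, H0) → no; 3× c (aromatic, H0) → match; 1× c (aromatic, H1) → no; 1× N (H1) → no; 3× C (H3) → no; 1× C (H0) → no; 2× O (H0) → no; 1× C (H2) → no.
That gives 3 matching atoms.

3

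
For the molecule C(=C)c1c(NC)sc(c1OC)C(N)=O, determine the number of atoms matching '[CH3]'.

The query [CH3] means: aliphatic carbon with exactly three hydrogens.
Check the 14 heavy atoms by environment: 1× s (aromatic, H0) → no; 4× c (aromatic, H0) → no; 1× C (H0) → no; 2× O (H0) → no; 1× N (H2) → no; 1× C (H1) → no; 1× C (H2) → no; 1× N (H1) → no; 2× C (H3) → match.
That gives 2 matching atoms.

2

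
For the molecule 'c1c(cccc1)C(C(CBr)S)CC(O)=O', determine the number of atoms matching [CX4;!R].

4

The query [CX4;!R] means: aliphatic carbon with four total connections, not in a ring.
Check the 15 heavy atoms by environment: 4× C (X4, acyclic) → match; 1× Br (X1, acyclic) → no; 1× S (X2, acyclic) → no; 6× c (aromatic, X3, in 6-ring) → no; 1× C (X3, acyclic) → no; 1× O (X1, acyclic) → no; 1× O (X2, acyclic) → no.
That gives 4 matching atoms.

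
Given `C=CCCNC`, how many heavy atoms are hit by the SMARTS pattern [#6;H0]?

0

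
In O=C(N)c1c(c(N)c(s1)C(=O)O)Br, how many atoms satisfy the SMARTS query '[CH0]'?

2

The query [CH0] means: aliphatic carbon with no attached hydrogen.
Check the 13 heavy atoms by environment: 1× s (aromatic, H0) → no; 4× c (aromatic, H0) → no; 1× Br (H0) → no; 2× C (H0) → match; 2× O (H0) → no; 1× O (H1) → no; 2× N (H2) → no.
That gives 2 matching atoms.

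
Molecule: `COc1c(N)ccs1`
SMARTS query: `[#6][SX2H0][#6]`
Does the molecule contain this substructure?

The pattern [#6][SX2H0][#6] describes an aliphatic sulfur bridging two carbons with no H on the sulfur — a thioether.
The closest candidate here is a methoxy ether (-OCH3), but the bridging atom is O, not S. No other fragment satisfies the full query, so there is no match.

No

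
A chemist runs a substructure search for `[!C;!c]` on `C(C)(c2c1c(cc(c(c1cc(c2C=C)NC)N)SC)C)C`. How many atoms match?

3

The query [!C;!c] means: neither aliphatic nor aromatic carbon — same as [!#6].
Check the 21 heavy atoms by environment: 10× c (aromatic) → no; 2× N → match; 8× C → no; 1× S → match.
Summing the matching environments: 2 + 1 = 3 matching atoms.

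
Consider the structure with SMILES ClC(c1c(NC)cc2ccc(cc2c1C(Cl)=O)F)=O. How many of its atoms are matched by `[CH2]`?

0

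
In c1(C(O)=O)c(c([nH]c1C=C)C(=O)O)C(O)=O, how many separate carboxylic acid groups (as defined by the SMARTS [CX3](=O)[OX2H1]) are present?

3

[CX3](=O)[OX2H1] is the SMARTS for a carboxylic acid: an sp2 carbon double-bonded to O and single-bonded to an -OH oxygen.
The molecule carries 3 separate instances of a carboxylic acid group (-C(=O)OH) meeting every constraint; each maps to a distinct set of atoms, giving 3 matches.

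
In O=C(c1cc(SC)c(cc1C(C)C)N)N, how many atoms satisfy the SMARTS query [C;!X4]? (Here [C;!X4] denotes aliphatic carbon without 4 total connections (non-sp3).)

1

The query [C;!X4] means: aliphatic carbon that does not have four total connections.
Check the 15 heavy atoms by environment: 6× c (aromatic, X3) → no; 1× C (X3) → match; 1× O (X1) → no; 2× N (X3) → no; 1× S (X2) → no; 4× C (X4) → no.
That gives 1 matching atom.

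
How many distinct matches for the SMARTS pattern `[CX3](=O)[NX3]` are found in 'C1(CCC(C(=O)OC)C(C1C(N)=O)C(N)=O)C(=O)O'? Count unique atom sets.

[CX3](=O)[NX3] is the SMARTS for an amide: a carbonyl carbon bonded to a trivalent nitrogen.
The molecule carries 2 separate instances of a primary amide (-C(=O)NH2) meeting every constraint; each maps to a distinct set of atoms, giving 2 matches.

2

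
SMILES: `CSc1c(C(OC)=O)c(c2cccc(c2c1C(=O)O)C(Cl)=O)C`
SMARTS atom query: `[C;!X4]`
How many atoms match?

3

The query [C;!X4] means: aliphatic carbon that does not have four total connections.
Check the 23 heavy atoms by environment: 10× c (aromatic, X3) → no; 3× C (X3) → match; 3× O (X1) → no; 2× O (X2) → no; 3× C (X4) → no; 1× Cl (X1) → no; 1× S (X2) → no.
That gives 3 matching atoms.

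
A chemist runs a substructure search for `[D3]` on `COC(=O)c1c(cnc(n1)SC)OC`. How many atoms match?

4

The query [D3] means: atom with exactly three heavy-atom neighbours.
Check the 14 heavy atoms by environment: 2× n (aromatic, D2) → no; 3× c (aromatic, D3) → match; 1× c (aromatic, D2) → no; 1× C (D3) → match; 1× O (D1) → no; 2× O (D2) → no; 3× C (D1) → no; 1× S (D2) → no.
Summing the matching environments: 3 + 1 = 4 matching atoms.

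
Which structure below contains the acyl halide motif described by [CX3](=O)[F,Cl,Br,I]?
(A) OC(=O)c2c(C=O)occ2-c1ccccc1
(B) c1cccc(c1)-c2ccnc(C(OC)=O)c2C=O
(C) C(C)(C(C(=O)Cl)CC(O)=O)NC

[CX3](=O)[F,Cl,Br,I] describes a carbonyl carbon bonded to a halogen (an acyl halide).
(A) has a carboxylic acid group (-C(=O)OH) but the carbonyl is bonded to -OH, not to a halogen.
(B) has a methyl-ester group (-C(=O)OCH3) but the carbonyl is bonded to -O-C, not to a halogen.
(C) contains an acyl chloride (-C(=O)Cl), which satisfies every atom and bond constraint.
So the answer is (C).

C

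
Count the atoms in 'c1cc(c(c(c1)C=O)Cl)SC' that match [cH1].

3

The query [cH1] means: aromatic carbon bearing exactly one hydrogen.
Check the 11 heavy atoms by environment: 3× c (aromatic, H0) → no; 3× c (aromatic, H1) → match; 1× Cl (H0) → no; 1× S (H0) → no; 1× C (H3) → no; 1× C (H1) → no; 1× O (H0) → no.
That gives 3 matching atoms.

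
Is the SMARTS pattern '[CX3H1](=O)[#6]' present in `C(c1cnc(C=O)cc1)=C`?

Yes

The pattern [CX3H1](=O)[#6] describes an sp2 carbon with one H, double-bonded to O and single-bonded to carbon — an aldehyde.
The molecule carries an aldehyde (-CHO), whose atoms satisfy every constraint of the query, so the pattern matches.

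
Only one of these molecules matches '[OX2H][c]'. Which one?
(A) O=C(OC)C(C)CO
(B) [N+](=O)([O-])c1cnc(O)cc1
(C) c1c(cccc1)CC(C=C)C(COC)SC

[OX2H][c] describes a hydroxyl oxygen attached to an aromatic carbon (a phenol).
(A) has a hydroxyl group (-OH) but the -OH is on an aliphatic carbon, not an aromatic c.
(B) contains a hydroxyl group (-OH), which satisfies every atom and bond constraint.
(C) has a methoxy ether (-OCH3) but the oxygen has H0, not H1.
So the answer is (B).

B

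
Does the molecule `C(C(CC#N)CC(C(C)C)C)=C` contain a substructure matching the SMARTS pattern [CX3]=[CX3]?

The pattern [CX3]=[CX3] describes a non-aromatic C=C double bond between two sp2 carbons — an alkene.
The molecule carries a vinyl group (-CH=CH2), whose atoms satisfy every constraint of the query, so the pattern matches.

Yes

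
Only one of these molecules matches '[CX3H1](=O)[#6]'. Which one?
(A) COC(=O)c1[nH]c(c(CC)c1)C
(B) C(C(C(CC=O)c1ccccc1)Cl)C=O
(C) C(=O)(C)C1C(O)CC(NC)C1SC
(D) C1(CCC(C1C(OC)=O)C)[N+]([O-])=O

[CX3H1](=O)[#6] describes an sp2 carbon with one H, double-bonded to O and single-bonded to carbon (an aldehyde).
(A) has a methyl-ester group (-C(=O)OCH3) but the carbonyl carbon has H0, not H1.
(B) contains an aldehyde (-CHO), which satisfies every atom and bond constraint.
(C) has an acetyl/ketone group (-C(=O)CH3) but the carbonyl carbon has H0 (two carbon neighbours), not H1.
(D) has a methyl-ester group (-C(=O)OCH3) but the carbonyl carbon has H0, not H1.
So the answer is (B).

B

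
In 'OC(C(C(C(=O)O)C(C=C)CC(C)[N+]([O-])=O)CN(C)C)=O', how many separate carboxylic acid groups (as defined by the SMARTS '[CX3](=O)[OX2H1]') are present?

[CX3](=O)[OX2H1] is the SMARTS for a carboxylic acid: an sp2 carbon double-bonded to O and single-bonded to an -OH oxygen.
The molecule carries 2 separate instances of a carboxylic acid group (-C(=O)OH) meeting every constraint; each maps to a distinct set of atoms, giving 2 matches.

2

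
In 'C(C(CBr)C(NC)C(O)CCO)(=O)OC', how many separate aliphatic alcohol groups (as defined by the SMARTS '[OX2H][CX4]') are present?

2

[OX2H][CX4] is the SMARTS for an aliphatic alcohol: a hydroxyl oxygen bound to an sp3 (X4) carbon.
The molecule carries 2 separate instances of a hydroxyl group (-OH) meeting every constraint; each maps to a distinct set of atoms, giving 2 matches.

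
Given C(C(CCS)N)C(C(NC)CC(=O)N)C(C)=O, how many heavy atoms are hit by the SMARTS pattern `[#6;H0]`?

2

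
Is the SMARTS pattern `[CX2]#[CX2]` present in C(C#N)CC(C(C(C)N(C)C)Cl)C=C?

No

The pattern [CX2]#[CX2] describes a carbon-carbon triple bond — an alkyne.
The closest candidate here is a nitrile (-C#N), but the triple bond is C#N, not C#C. No other fragment satisfies the full query, so there is no match.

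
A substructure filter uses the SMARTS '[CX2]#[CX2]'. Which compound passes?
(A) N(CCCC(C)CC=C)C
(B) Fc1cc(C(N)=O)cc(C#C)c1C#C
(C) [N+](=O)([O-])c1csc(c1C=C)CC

B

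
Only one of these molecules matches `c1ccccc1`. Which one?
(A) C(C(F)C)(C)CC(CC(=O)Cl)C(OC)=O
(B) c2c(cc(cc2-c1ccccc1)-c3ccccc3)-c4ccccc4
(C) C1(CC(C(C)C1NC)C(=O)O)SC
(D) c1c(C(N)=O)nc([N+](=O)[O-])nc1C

c1ccccc1 describes six aromatic carbons in a ring (a benzene ring).
(A) has a methyl group (-CH3) but no six-membered all-carbon aromatic ring is present.
(B) contains a phenyl ring, which satisfies every atom and bond constraint.
(C) has a methyl group (-CH3) but no six-membered all-carbon aromatic ring is present.
(D) has a methyl group (-CH3) but no six-membered all-carbon aromatic ring is present.
So the answer is (B).

B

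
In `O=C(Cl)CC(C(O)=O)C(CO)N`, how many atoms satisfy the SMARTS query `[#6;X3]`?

2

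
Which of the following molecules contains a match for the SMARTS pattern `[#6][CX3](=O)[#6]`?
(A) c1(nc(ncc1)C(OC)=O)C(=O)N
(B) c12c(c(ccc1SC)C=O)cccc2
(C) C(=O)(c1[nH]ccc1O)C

C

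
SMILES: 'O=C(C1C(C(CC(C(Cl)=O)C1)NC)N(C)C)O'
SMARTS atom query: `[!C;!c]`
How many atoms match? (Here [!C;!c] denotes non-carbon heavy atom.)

The query [!C;!c] means: neither aliphatic nor aromatic carbon — same as [!#6].
Check the 17 heavy atoms by environment: 11× C → no; 2× N → match; 3× O → match; 1× Cl → match.
Summing the matching environments: 2 + 3 + 1 = 6 matching atoms.

6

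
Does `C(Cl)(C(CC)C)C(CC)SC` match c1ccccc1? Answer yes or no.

No

The pattern c1ccccc1 describes six aromatic carbons in a ring — a benzene ring.
The closest candidate here is a methyl group (-CH3), but no six-membered all-carbon aromatic ring is present. No other fragment satisfies the full query, so there is no match.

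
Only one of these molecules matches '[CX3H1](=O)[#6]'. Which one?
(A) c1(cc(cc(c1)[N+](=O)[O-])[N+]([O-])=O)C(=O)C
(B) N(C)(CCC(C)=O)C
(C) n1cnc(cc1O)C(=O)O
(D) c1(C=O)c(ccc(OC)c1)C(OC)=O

[CX3H1](=O)[#6] describes an sp2 carbon with one H, double-bonded to O and single-bonded to carbon (an aldehyde).
(A) has an acetyl/ketone group (-C(=O)CH3) but the carbonyl carbon has H0 (two carbon neighbours), not H1.
(B) has an acetyl/ketone group (-C(=O)CH3) but the carbonyl carbon has H0 (two carbon neighbours), not H1.
(C) has a carboxylic acid group (-C(=O)OH) but the carbonyl carbon has H0 and is bonded to O, not H1.
(D) contains an aldehyde (-CHO), which satisfies every atom and bond constraint.
So the answer is (D).

D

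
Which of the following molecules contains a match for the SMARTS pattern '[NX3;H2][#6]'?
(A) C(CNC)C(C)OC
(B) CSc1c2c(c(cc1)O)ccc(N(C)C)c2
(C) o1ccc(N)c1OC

C

[NX3;H2][#6] describes a trivalent nitrogen with two H attached to carbon (a primary amine).
(A) has an N-methylamino group (-NHCH3) but the nitrogen bears two carbons and only one H (H1), not H2.
(B) has a dimethylamino group (-N(CH3)2) but the nitrogen has H0, not H2.
(C) contains a primary amino group (-NH2), which satisfies every atom and bond constraint.
So the answer is (C).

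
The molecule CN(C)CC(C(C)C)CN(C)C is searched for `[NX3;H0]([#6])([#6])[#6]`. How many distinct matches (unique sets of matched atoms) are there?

[NX3;H0]([#6])([#6])[#6] is the SMARTS for a tertiary amine: a trivalent nitrogen with no H, bonded to three carbons.
The molecule carries 2 separate instances of a dimethylamino group (-N(CH3)2) meeting every constraint; each maps to a distinct set of atoms, giving 2 matches.

2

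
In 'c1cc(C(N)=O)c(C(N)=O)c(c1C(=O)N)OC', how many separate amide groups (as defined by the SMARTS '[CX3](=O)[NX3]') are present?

3

[CX3](=O)[NX3] is the SMARTS for an amide: a carbonyl carbon bonded to a trivalent nitrogen.
The molecule carries 3 separate instances of a primary amide (-C(=O)NH2) meeting every constraint; each maps to a distinct set of atoms, giving 3 matches.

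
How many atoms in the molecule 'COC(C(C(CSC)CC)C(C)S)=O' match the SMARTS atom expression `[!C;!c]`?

The query [!C;!c] means: neither aliphatic nor aromatic carbon — same as [!#6].
Check the 14 heavy atoms by environment: 10× C → no; 2× S → match; 2× O → match.
Summing the matching environments: 2 + 2 = 4 matching atoms.

4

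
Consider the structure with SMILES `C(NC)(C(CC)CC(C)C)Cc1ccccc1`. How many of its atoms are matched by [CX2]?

0

Check the 17 heavy atoms by environment: 10× C (X4) → no; 1× N (X3) → no; 6× c (aromatic, X3) → no.
No environment satisfies the query, so 0 matching atoms.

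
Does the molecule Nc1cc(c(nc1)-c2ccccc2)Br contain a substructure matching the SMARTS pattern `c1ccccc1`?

Yes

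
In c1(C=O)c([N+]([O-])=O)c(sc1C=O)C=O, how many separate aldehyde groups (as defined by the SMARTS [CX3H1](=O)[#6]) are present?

3

[CX3H1](=O)[#6] is the SMARTS for an aldehyde: an sp2 carbon with one H, double-bonded to O and single-bonded to carbon.
The molecule carries 3 separate instances of an aldehyde (-CHO) meeting every constraint; each maps to a distinct set of atoms, giving 3 matches.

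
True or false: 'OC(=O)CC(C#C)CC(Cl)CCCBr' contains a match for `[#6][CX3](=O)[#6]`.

False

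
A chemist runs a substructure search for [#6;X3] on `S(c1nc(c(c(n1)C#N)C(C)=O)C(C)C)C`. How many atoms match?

5

The query [#6;X3] means: any carbon (aromatic or not) with three total connections.
Check the 16 heavy atoms by environment: 2× n (aromatic, X2) → no; 4× c (aromatic, X3) → match; 5× C (X4) → no; 1× C (X2) → no; 1× N (X1) → no; 1× C (X3) → match; 1× O (X1) → no; 1× S (X2) → no.
Summing the matching environments: 4 + 1 = 5 matching atoms.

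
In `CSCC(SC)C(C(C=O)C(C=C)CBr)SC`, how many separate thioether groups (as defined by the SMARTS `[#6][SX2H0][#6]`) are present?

3

[#6][SX2H0][#6] is the SMARTS for a thioether: an aliphatic sulfur bridging two carbons with no H on the sulfur.
The molecule carries 3 separate instances of a methylthio ether (-SCH3) meeting every constraint; each maps to a distinct set of atoms, giving 3 matches.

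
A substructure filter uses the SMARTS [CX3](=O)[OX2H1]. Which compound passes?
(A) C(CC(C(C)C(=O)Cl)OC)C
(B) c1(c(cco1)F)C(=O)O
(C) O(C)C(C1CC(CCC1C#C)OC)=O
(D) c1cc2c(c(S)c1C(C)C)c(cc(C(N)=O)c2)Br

B

[CX3](=O)[OX2H1] describes an sp2 carbon double-bonded to O and single-bonded to an -OH oxygen (a carboxylic acid).
(A) has an acyl chloride (-C(=O)Cl) but the carbonyl is bonded to Cl, not to an -OH oxygen.
(B) contains a carboxylic acid group (-C(=O)OH), which satisfies every atom and bond constraint.
(C) has a methyl-ester group (-C(=O)OCH3) but the singly-bonded O has no H (OX2H0, not OX2H1).
(D) has a primary amide (-C(=O)NH2) but the carbonyl is bonded to N, not to an -OH oxygen.
So the answer is (B).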